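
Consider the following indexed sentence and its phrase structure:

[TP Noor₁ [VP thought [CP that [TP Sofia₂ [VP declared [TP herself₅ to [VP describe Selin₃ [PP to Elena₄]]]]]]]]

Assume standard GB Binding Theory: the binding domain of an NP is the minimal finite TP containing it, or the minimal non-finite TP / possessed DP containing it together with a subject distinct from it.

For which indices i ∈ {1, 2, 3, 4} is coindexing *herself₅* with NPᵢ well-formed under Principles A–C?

{2}

*herself* is an anaphor, so Principle A applies: it must be bound in its binding domain.
Binding domain of *herself₅*: the embedded TP, whose subject is Sofia₂.
*Noor₁* c-commands the anaphor but is outside its binding domain → cannot satisfy Principle A.
*Sofia₂* c-commands the anaphor within its binding domain → licit binder.
*Selin₃* does not c-command the anaphor → cannot bind it.
*Elena₄* does not c-command the anaphor → cannot bind it.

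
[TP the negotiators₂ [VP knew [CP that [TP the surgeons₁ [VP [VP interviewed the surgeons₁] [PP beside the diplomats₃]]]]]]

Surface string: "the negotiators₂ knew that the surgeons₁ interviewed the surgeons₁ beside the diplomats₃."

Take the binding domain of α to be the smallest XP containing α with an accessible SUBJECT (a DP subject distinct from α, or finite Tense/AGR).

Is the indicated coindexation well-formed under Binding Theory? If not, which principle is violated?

Principle C

The two coindexed NPs are *the surgeons₁* (the higher occurrence) and *the surgeons₁* (the lower occurrence).
*the surgeons₁* (the lower occurrence) is an R-expression. Principle C requires it to be free everywhere.
*the surgeons₁* (the higher occurrence) c-commands it and carries the same index.
The R-expression is bound → Principle C violation.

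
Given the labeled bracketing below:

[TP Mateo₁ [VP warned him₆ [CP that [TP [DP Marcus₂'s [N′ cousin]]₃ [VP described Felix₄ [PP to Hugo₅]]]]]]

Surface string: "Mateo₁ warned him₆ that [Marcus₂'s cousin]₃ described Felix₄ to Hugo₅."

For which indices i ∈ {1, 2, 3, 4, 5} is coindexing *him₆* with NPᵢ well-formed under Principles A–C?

none

*him* is a pronoun, so Principle B applies: it must be free in its binding domain.
Binding domain of *him₆*: the matrix TP, whose subject is Mateo₁.
*Mateo₁* c-commands the pronoun within its binding domain → coindexation would violate Principle B.
*Marcus₂*: the pronoun c-commands this R-expression → coindexation would violate Principle C on *Marcus₂*.
*[Marcus₂'s cousin]₃*: the pronoun c-commands this R-expression → coindexation would violate Principle C on *[Marcus₂'s cousin]₃*.
*Felix₄*: the pronoun c-commands this R-expression → coindexation would violate Principle C on *Felix₄*.
*Hugo₅*: the pronoun c-commands this R-expression → coindexation would violate Principle C on *Hugo₅*.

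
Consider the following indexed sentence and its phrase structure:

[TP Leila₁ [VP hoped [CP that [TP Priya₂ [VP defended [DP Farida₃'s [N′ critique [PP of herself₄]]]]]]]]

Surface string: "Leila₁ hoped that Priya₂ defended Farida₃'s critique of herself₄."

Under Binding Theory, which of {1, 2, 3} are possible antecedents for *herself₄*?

{3}

*herself* is an anaphor, so Principle A applies: it must be bound in its binding domain.
Binding domain of *herself₄*: the possessed DP, whose subject is Farida₃.
*Leila₁* c-commands the anaphor but is outside its binding domain → cannot satisfy Principle A.
*Priya₂* c-commands the anaphor but is outside its binding domain → cannot satisfy Principle A.
*Farida₃* c-commands the anaphor within its binding domain → licit binder.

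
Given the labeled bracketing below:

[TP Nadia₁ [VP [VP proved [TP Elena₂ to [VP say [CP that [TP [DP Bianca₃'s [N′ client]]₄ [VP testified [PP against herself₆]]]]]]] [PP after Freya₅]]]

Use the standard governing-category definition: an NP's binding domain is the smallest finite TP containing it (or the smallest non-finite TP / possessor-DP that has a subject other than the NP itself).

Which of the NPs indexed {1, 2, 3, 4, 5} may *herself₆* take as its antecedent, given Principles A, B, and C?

*herself* is an anaphor, so Principle A applies: it must be bound in its binding domain.
Binding domain of *herself₆*: the embedded TP, whose subject is [Bianca₃'s client]₄.
*Nadia₁* c-commands the anaphor but is outside its binding domain → cannot satisfy Principle A.
*Elena₂* c-commands the anaphor but is outside its binding domain → cannot satisfy Principle A.
*Bianca₃* does not c-command the anaphor → cannot bind it.
*[Bianca₃'s client]₄* c-commands the anaphor within its binding domain → licit binder.
*Freya₅* does not c-command the anaphor → cannot bind it.

{4}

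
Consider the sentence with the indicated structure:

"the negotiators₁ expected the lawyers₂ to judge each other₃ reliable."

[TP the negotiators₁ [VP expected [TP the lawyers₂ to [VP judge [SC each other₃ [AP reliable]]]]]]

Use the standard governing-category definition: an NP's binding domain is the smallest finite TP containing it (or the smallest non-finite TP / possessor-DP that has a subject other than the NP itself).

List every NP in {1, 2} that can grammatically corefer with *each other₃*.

{2}

*each other* is an anaphor, so Principle A applies: it must be bound in its binding domain.
Binding domain of *each other₃*: the embedded TP, whose subject is the lawyers₂.
*the negotiators₁* c-commands the anaphor but is outside its binding domain → cannot satisfy Principle A.
*the lawyers₂* c-commands the anaphor within its binding domain → licit binder.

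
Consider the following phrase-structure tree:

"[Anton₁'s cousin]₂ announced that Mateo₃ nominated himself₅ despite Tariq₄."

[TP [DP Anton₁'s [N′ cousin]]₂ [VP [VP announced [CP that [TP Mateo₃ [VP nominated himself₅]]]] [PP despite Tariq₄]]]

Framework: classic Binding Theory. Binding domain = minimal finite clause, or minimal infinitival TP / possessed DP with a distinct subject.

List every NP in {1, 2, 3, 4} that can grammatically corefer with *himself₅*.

{3}

*himself* is an anaphor, so Principle A applies: it must be bound in its binding domain.
Binding domain of *himself₅*: the embedded TP, whose subject is Mateo₃.
*Anton₁* does not c-command the anaphor → cannot bind it.
*[Anton₁'s cousin]₂* c-commands the anaphor but is outside its binding domain → cannot satisfy Principle A.
*Mateo₃* c-commands the anaphor within its binding domain → licit binder.
*Tariq₄* does not c-command the anaphor → cannot bind it.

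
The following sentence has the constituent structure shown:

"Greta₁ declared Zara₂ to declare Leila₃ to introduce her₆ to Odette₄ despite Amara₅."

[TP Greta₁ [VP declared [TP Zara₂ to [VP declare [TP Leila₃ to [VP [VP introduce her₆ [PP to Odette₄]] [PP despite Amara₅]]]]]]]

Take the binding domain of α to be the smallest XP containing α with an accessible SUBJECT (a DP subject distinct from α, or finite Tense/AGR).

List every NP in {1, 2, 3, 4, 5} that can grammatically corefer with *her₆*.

{1, 2, 5}

*her* is a pronoun, so Principle B applies: it must be free in its binding domain.
Binding domain of *her₆*: the embedded TP, whose subject is Leila₃.
*Greta₁* c-commands the pronoun but from outside its binding domain, and is not c-commanded by it → coindexation permitted.
*Zara₂* c-commands the pronoun but from outside its binding domain, and is not c-commanded by it → coindexation permitted.
*Leila₃* c-commands the pronoun within its binding domain → coindexation would violate Principle B.
*Odette₄*: the pronoun c-commands this R-expression → coindexation would violate Principle C on *Odette₄*.
*Amara₅* and the pronoun do not c-command one another → neither Principle B nor Principle C is at stake; coindexation permitted.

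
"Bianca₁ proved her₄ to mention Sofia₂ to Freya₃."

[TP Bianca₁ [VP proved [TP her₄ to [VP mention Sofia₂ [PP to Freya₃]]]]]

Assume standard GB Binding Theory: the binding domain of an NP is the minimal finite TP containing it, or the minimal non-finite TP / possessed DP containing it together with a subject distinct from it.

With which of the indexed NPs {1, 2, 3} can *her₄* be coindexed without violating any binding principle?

none

*her* is a pronoun, so Principle B applies: it must be free in its binding domain.
Binding domain of *her₄*: the matrix TP, whose subject is Bianca₁.
*Bianca₁* c-commands the pronoun within its binding domain → coindexation would violate Principle B.
*Sofia₂*: the pronoun c-commands this R-expression → coindexation would violate Principle C on *Sofia₂*.
*Freya₃*: the pronoun c-commands this R-expression → coindexation would violate Principle C on *Freya₃*.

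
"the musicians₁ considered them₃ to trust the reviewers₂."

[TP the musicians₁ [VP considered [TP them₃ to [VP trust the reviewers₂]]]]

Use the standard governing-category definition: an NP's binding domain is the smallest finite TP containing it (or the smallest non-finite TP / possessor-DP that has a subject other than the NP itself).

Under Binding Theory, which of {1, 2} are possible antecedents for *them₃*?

*them* is a pronoun, so Principle B applies: it must be free in its binding domain.
Binding domain of *them₃*: the matrix TP, whose subject is the musicians₁.
*the musicians₁* c-commands the pronoun within its binding domain → coindexation would violate Principle B.
*the reviewers₂*: the pronoun c-commands this R-expression → coindexation would violate Principle C on *the reviewers₂*.

none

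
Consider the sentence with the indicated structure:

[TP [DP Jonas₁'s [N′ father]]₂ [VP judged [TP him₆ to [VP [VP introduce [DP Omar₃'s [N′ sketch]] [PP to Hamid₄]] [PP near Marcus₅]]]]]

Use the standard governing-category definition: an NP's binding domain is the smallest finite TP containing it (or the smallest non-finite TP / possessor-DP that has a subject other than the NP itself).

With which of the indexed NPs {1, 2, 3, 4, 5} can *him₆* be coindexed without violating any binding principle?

{1}

*him* is a pronoun, so Principle B applies: it must be free in its binding domain.
Binding domain of *him₆*: the matrix TP, whose subject is [Jonas₁'s father]₂.
*Jonas₁* and the pronoun do not c-command one another → neither Principle B nor Principle C is at stake; coindexation permitted.
*[Jonas₁'s father]₂* c-commands the pronoun within its binding domain → coindexation would violate Principle B.
*Omar₃*: the pronoun c-commands this R-expression → coindexation would violate Principle C on *Omar₃*.
*Hamid₄*: the pronoun c-commands this R-expression → coindexation would violate Principle C on *Hamid₄*.
*Marcus₅*: the pronoun c-commands this R-expression → coindexation would violate Principle C on *Marcus₅*.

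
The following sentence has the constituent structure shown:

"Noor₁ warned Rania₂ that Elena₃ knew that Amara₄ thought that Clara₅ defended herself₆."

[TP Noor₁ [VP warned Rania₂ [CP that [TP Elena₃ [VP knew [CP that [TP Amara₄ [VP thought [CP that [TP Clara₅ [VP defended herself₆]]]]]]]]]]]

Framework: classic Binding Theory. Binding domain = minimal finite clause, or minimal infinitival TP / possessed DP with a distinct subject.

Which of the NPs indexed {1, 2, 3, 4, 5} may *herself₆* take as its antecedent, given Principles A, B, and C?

*herself* is an anaphor, so Principle A applies: it must be bound in its binding domain.
Binding domain of *herself₆*: the embedded TP, whose subject is Clara₅.
*Noor₁* c-commands the anaphor but is outside its binding domain → cannot satisfy Principle A.
*Rania₂* c-commands the anaphor but is outside its binding domain → cannot satisfy Principle A.
*Elena₃* c-commands the anaphor but is outside its binding domain → cannot satisfy Principle A.
*Amara₄* c-commands the anaphor but is outside its binding domain → cannot satisfy Principle A.
*Clara₅* c-commands the anaphor within its binding domain → licit binder.

{5}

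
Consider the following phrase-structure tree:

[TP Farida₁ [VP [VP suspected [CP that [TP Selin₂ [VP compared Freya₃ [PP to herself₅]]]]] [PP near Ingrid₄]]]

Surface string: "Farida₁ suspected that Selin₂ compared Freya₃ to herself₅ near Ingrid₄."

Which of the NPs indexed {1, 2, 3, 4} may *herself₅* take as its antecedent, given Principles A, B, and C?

{2, 3}

*herself* is an anaphor, so Principle A applies: it must be bound in its binding domain.
Binding domain of *herself₅*: the embedded TP, whose subject is Selin₂.
*Farida₁* c-commands the anaphor but is outside its binding domain → cannot satisfy Principle A.
*Selin₂* c-commands the anaphor within its binding domain → licit binder.
*Freya₃* c-commands the anaphor within its binding domain → licit binder.
*Ingrid₄* does not c-command the anaphor → cannot bind it.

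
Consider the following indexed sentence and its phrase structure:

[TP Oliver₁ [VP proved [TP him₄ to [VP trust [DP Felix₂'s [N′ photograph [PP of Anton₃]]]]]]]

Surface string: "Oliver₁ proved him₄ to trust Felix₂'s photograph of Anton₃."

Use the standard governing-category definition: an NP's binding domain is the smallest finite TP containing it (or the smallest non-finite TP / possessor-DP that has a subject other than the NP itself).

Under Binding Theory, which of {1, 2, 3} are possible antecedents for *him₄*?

*him* is a pronoun, so Principle B applies: it must be free in its binding domain.
Binding domain of *him₄*: the matrix TP, whose subject is Oliver₁.
*Oliver₁* c-commands the pronoun within its binding domain → coindexation would violate Principle B.
*Felix₂*: the pronoun c-commands this R-expression → coindexation would violate Principle C on *Felix₂*.
*Anton₃*: the pronoun c-commands this R-expression → coindexation would violate Principle C on *Anton₃*.

none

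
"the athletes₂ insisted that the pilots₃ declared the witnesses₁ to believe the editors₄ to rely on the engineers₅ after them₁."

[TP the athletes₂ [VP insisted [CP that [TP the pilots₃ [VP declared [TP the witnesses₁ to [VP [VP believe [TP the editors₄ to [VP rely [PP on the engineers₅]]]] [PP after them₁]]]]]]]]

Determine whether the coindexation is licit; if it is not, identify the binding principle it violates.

The two coindexed NPs are *the witnesses₁* and *them₁*.
*them₁* is a pronoun. Its binding domain is the embedded TP, whose subject is the witnesses₁.
*the witnesses₁* c-commands it within that domain and carries the same index.
The pronoun is locally bound → Principle B violation.

Principle B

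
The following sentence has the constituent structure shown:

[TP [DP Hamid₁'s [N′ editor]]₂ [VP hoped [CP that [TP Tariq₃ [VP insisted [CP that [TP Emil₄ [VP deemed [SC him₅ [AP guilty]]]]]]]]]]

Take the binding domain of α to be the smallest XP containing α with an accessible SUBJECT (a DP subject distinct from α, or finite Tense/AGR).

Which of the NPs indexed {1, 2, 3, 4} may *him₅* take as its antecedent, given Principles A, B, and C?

{1, 2, 3}

*him* is a pronoun, so Principle B applies: it must be free in its binding domain.
Binding domain of *him₅*: the embedded TP, whose subject is Emil₄.
*Hamid₁* and the pronoun do not c-command one another → neither Principle B nor Principle C is at stake; coindexation permitted.
*[Hamid₁'s editor]₂* c-commands the pronoun but from outside its binding domain, and is not c-commanded by it → coindexation permitted.
*Tariq₃* c-commands the pronoun but from outside its binding domain, and is not c-commanded by it → coindexation permitted.
*Emil₄* c-commands the pronoun within its binding domain → coindexation would violate Principle B.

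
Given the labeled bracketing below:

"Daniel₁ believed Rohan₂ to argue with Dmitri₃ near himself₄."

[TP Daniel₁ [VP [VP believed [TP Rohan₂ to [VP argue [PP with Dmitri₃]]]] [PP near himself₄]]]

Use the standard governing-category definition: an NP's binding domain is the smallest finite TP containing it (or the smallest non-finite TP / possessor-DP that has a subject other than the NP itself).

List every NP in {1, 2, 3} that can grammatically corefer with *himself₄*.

*himself* is an anaphor, so Principle A applies: it must be bound in its binding domain.
Binding domain of *himself₄*: the matrix TP, whose subject is Daniel₁.
*Daniel₁* c-commands the anaphor within its binding domain → licit binder.
*Rohan₂* does not c-command the anaphor → cannot bind it.
*Dmitri₃* does not c-command the anaphor → cannot bind it.

{1}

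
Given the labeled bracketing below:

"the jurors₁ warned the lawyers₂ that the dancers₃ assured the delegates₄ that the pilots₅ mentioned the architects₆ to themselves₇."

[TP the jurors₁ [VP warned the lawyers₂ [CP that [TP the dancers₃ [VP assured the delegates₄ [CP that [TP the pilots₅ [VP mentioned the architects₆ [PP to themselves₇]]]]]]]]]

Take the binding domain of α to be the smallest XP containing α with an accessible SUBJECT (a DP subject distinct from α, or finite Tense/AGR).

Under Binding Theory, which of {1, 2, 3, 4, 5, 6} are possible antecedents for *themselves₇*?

*themselves* is an anaphor, so Principle A applies: it must be bound in its binding domain.
Binding domain of *themselves₇*: the embedded TP, whose subject is the pilots₅.
*the jurors₁* c-commands the anaphor but is outside its binding domain → cannot satisfy Principle A.
*the lawyers₂* c-commands the anaphor but is outside its binding domain → cannot satisfy Principle A.
*the dancers₃* c-commands the anaphor but is outside its binding domain → cannot satisfy Principle A.
*the delegates₄* c-commands the anaphor but is outside its binding domain → cannot satisfy Principle A.
*the pilots₅* c-commands the anaphor within its binding domain → licit binder.
*the architects₆* c-commands the anaphor within its binding domain → licit binder.

{5, 6}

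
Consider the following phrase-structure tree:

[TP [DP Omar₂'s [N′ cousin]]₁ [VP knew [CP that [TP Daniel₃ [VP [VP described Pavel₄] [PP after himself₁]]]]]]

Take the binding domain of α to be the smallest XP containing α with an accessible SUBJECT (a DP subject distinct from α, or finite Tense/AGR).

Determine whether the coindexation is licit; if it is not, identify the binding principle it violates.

The two coindexed NPs are *[Omar₂'s cousin]₁* and *himself₁*.
*himself₁* is an anaphor. Principle A requires it to be bound within its binding domain — the embedded TP, whose subject is Daniel₃.
Within that domain it is c-commanded by *Daniel₃*, which does not share its index.
*[Omar₂'s cousin]₁* does c-command the anaphor, but from outside its binding domain.
The anaphor is unbound in its domain → Principle A violation.

Principle A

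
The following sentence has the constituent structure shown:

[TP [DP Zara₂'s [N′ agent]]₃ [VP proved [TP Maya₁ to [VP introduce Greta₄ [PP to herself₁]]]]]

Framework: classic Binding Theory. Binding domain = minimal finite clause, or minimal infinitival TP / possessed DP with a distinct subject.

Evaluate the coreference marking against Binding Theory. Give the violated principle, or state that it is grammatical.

grammatical

The two coindexed NPs are *Maya₁* and *herself₁*.
*herself₁* is an anaphor; its binding domain is the embedded TP, whose subject is Maya₁. *Maya₁* c-commands it within that domain and shares its index, so Principle A is satisfied.
*Maya₁* is an R-expression; *herself₁* does not c-command it, and no other NP shares its index, so Principle C is satisfied.
All principles are respected.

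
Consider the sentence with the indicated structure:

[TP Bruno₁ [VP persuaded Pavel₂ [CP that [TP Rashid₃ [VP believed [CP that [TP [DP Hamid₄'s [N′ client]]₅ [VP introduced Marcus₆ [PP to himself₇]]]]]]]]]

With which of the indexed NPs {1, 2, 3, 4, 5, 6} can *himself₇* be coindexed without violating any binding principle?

{5, 6}

*himself* is an anaphor, so Principle A applies: it must be bound in its binding domain.
Binding domain of *himself₇*: the embedded TP, whose subject is [Hamid₄'s client]₅.
*Bruno₁* c-commands the anaphor but is outside its binding domain → cannot satisfy Principle A.
*Pavel₂* c-commands the anaphor but is outside its binding domain → cannot satisfy Principle A.
*Rashid₃* c-commands the anaphor but is outside its binding domain → cannot satisfy Principle A.
*Hamid₄* does not c-command the anaphor → cannot bind it.
*[Hamid₄'s client]₅* c-commands the anaphor within its binding domain → licit binder.
*Marcus₆* c-commands the anaphor within its binding domain → licit binder.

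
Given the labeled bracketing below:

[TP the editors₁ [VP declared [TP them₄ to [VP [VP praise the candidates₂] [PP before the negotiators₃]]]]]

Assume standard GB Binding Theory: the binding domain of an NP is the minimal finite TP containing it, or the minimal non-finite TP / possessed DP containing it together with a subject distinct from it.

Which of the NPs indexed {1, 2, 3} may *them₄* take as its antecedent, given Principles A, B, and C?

*them* is a pronoun, so Principle B applies: it must be free in its binding domain.
Binding domain of *them₄*: the matrix TP, whose subject is the editors₁.
*the editors₁* c-commands the pronoun within its binding domain → coindexation would violate Principle B.
*the candidates₂*: the pronoun c-commands this R-expression → coindexation would violate Principle C on *the candidates₂*.
*the negotiators₃*: the pronoun c-commands this R-expression → coindexation would violate Principle C on *the negotiators₃*.

none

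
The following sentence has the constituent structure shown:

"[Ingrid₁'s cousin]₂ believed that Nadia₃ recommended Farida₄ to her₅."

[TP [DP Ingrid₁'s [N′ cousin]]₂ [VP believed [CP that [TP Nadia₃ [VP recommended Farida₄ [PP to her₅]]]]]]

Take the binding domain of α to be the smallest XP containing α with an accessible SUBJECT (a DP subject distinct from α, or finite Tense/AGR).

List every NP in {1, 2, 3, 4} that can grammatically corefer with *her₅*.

*her* is a pronoun, so Principle B applies: it must be free in its binding domain.
Binding domain of *her₅*: the embedded TP, whose subject is Nadia₃.
*Ingrid₁* and the pronoun do not c-command one another → neither Principle B nor Principle C is at stake; coindexation permitted.
*[Ingrid₁'s cousin]₂* c-commands the pronoun but from outside its binding domain, and is not c-commanded by it → coindexation permitted.
*Nadia₃* c-commands the pronoun within its binding domain → coindexation would violate Principle B.
*Farida₄* c-commands the pronoun within its binding domain → coindexation would violate Principle B.

{1, 2}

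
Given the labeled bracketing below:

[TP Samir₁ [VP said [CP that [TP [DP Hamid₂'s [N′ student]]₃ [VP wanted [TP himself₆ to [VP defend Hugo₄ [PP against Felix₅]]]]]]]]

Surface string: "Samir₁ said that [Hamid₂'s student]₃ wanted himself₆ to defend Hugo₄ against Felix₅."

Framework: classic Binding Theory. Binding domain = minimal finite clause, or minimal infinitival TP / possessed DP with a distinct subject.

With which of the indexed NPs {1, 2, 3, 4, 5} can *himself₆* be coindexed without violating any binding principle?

*himself* is an anaphor, so Principle A applies: it must be bound in its binding domain.
Binding domain of *himself₆*: the embedded TP, whose subject is [Hamid₂'s student]₃.
*Samir₁* c-commands the anaphor but is outside its binding domain → cannot satisfy Principle A.
*Hamid₂* does not c-command the anaphor → cannot bind it.
*[Hamid₂'s student]₃* c-commands the anaphor within its binding domain → licit binder.
*Hugo₄* does not c-command the anaphor → cannot bind it.
*Felix₅* does not c-command the anaphor → cannot bind it.

{3}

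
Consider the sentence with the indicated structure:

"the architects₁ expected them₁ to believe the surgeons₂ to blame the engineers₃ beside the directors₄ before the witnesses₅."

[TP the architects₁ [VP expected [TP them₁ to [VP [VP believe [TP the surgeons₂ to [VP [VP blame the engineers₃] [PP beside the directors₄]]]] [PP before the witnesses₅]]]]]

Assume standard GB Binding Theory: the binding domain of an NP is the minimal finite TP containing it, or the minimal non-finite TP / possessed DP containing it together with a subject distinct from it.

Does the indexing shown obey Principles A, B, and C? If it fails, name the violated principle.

Principle B

The two coindexed NPs are *the architects₁* and *them₁*.
*them₁* is a pronoun. Its binding domain is the matrix TP, whose subject is the architects₁.
*the architects₁* c-commands it within that domain and carries the same index.
The pronoun is locally bound → Principle B violation.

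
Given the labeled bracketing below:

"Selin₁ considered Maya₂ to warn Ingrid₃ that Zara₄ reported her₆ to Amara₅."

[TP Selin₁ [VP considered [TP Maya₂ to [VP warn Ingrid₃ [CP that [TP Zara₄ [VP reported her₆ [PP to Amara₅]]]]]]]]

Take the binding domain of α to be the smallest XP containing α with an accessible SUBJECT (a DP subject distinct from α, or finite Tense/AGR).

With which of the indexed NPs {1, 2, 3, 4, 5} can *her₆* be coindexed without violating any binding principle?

*her* is a pronoun, so Principle B applies: it must be free in its binding domain.
Binding domain of *her₆*: the embedded TP, whose subject is Zara₄.
*Selin₁* c-commands the pronoun but from outside its binding domain, and is not c-commanded by it → coindexation permitted.
*Maya₂* c-commands the pronoun but from outside its binding domain, and is not c-commanded by it → coindexation permitted.
*Ingrid₃* c-commands the pronoun but from outside its binding domain, and is not c-commanded by it → coindexation permitted.
*Zara₄* c-commands the pronoun within its binding domain → coindexation would violate Principle B.
*Amara₅*: the pronoun c-commands this R-expression → coindexation would violate Principle C on *Amara₅*.

{1, 2, 3}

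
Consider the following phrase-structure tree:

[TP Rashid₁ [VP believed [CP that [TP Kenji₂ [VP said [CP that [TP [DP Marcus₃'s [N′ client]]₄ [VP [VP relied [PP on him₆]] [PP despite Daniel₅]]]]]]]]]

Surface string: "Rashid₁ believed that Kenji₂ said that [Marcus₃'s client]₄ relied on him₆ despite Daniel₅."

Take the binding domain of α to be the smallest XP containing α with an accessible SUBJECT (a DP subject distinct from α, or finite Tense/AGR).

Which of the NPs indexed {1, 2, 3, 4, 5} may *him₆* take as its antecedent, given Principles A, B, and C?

*him* is a pronoun, so Principle B applies: it must be free in its binding domain.
Binding domain of *him₆*: the embedded TP, whose subject is [Marcus₃'s client]₄.
*Rashid₁* c-commands the pronoun but from outside its binding domain, and is not c-commanded by it → coindexation permitted.
*Kenji₂* c-commands the pronoun but from outside its binding domain, and is not c-commanded by it → coindexation permitted.
*Marcus₃* and the pronoun do not c-command one another → neither Principle B nor Principle C is at stake; coindexation permitted.
*[Marcus₃'s client]₄* c-commands the pronoun within its binding domain → coindexation would violate Principle B.
*Daniel₅* and the pronoun do not c-command one another → neither Principle B nor Principle C is at stake; coindexation permitted.

{1, 2, 3, 5}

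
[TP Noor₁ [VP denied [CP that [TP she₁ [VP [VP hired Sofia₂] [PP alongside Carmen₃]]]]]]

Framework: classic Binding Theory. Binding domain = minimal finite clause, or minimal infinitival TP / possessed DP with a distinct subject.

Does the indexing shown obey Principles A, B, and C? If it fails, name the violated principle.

grammatical

The two coindexed NPs are *Noor₁* and *she₁*.
*she₁* is a pronoun; nothing c-commands it within its binding domain (the embedded TP.), so Principle B holds trivially.
*Noor₁* is an R-expression; *she₁* does not c-command it, and no other NP shares its index, so Principle C is satisfied.
All principles are respected.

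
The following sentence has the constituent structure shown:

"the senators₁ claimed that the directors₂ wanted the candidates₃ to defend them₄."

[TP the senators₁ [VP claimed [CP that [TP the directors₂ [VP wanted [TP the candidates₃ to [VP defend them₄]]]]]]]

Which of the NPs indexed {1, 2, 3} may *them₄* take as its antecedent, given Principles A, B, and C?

{1, 2}

*them* is a pronoun, so Principle B applies: it must be free in its binding domain.
Binding domain of *them₄*: the embedded TP, whose subject is the candidates₃.
*the senators₁* c-commands the pronoun but from outside its binding domain, and is not c-commanded by it → coindexation permitted.
*the directors₂* c-commands the pronoun but from outside its binding domain, and is not c-commanded by it → coindexation permitted.
*the candidates₃* c-commands the pronoun within its binding domain → coindexation would violate Principle B.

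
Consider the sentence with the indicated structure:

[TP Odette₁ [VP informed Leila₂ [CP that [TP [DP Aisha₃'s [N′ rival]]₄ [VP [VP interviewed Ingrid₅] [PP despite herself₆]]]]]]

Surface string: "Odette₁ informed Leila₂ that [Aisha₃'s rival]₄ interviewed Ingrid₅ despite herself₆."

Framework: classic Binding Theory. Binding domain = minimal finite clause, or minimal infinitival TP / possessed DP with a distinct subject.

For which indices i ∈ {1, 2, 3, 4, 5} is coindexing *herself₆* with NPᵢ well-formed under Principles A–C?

{4}

*herself* is an anaphor, so Principle A applies: it must be bound in its binding domain.
Binding domain of *herself₆*: the embedded TP, whose subject is [Aisha₃'s rival]₄.
*Odette₁* c-commands the anaphor but is outside its binding domain → cannot satisfy Principle A.
*Leila₂* c-commands the anaphor but is outside its binding domain → cannot satisfy Principle A.
*Aisha₃* does not c-command the anaphor → cannot bind it.
*[Aisha₃'s rival]₄* c-commands the anaphor within its binding domain → licit binder.
*Ingrid₅* does not c-command the anaphor → cannot bind it.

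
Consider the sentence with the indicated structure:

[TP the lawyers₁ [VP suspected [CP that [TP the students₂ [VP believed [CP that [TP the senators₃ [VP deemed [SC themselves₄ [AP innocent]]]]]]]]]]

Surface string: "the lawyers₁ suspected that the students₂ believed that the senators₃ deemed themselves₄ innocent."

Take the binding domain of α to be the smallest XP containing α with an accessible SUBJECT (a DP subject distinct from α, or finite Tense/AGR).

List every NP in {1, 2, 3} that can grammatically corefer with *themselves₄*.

{3}

*themselves* is an anaphor, so Principle A applies: it must be bound in its binding domain.
Binding domain of *themselves₄*: the embedded TP, whose subject is the senators₃.
*the lawyers₁* c-commands the anaphor but is outside its binding domain → cannot satisfy Principle A.
*the students₂* c-commands the anaphor but is outside its binding domain → cannot satisfy Principle A.
*the senators₃* c-commands the anaphor within its binding domain → licit binder.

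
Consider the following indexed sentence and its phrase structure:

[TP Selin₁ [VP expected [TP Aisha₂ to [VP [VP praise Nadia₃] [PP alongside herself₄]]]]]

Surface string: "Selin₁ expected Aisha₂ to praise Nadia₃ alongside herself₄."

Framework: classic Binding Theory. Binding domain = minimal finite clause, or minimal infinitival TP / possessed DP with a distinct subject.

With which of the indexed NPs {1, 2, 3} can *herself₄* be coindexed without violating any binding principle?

*herself* is an anaphor, so Principle A applies: it must be bound in its binding domain.
Binding domain of *herself₄*: the embedded TP, whose subject is Aisha₂.
*Selin₁* c-commands the anaphor but is outside its binding domain → cannot satisfy Principle A.
*Aisha₂* c-commands the anaphor within its binding domain → licit binder.
*Nadia₃* does not c-command the anaphor → cannot bind it.

{2}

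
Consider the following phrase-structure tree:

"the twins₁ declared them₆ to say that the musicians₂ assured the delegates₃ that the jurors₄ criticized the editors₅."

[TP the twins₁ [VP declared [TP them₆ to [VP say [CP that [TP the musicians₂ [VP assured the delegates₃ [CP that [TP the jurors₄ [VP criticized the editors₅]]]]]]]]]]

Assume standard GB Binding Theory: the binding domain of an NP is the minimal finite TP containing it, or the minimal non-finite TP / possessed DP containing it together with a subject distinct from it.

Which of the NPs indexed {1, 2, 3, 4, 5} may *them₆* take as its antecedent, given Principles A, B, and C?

none

*them* is a pronoun, so Principle B applies: it must be free in its binding domain.
Binding domain of *them₆*: the matrix TP, whose subject is the twins₁.
*the twins₁* c-commands the pronoun within its binding domain → coindexation would violate Principle B.
*the musicians₂*: the pronoun c-commands this R-expression → coindexation would violate Principle C on *the musicians₂*.
*the delegates₃*: the pronoun c-commands this R-expression → coindexation would violate Principle C on *the delegates₃*.
*the jurors₄*: the pronoun c-commands this R-expression → coindexation would violate Principle C on *the jurors₄*.
*the editors₅*: the pronoun c-commands this R-expression → coindexation would violate Principle C on *the editors₅*.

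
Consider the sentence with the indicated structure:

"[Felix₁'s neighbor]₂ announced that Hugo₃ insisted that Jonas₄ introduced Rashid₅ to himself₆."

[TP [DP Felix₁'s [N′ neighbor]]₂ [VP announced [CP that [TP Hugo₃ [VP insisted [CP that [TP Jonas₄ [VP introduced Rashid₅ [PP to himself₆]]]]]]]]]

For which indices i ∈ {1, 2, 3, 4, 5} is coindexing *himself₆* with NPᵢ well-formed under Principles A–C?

*himself* is an anaphor, so Principle A applies: it must be bound in its binding domain.
Binding domain of *himself₆*: the embedded TP, whose subject is Jonas₄.
*Felix₁* does not c-command the anaphor → cannot bind it.
*[Felix₁'s neighbor]₂* c-commands the anaphor but is outside its binding domain → cannot satisfy Principle A.
*Hugo₃* c-commands the anaphor but is outside its binding domain → cannot satisfy Principle A.
*Jonas₄* c-commands the anaphor within its binding domain → licit binder.
*Rashid₅* c-commands the anaphor within its binding domain → licit binder.

{4, 5}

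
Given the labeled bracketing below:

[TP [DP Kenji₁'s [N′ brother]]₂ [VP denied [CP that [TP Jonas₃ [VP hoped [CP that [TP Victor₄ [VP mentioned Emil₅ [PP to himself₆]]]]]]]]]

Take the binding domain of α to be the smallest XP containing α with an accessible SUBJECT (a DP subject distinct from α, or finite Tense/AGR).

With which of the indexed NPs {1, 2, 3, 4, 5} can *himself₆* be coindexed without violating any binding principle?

{4, 5}

*himself* is an anaphor, so Principle A applies: it must be bound in its binding domain.
Binding domain of *himself₆*: the embedded TP, whose subject is Victor₄.
*Kenji₁* does not c-command the anaphor → cannot bind it.
*[Kenji₁'s brother]₂* c-commands the anaphor but is outside its binding domain → cannot satisfy Principle A.
*Jonas₃* c-commands the anaphor but is outside its binding domain → cannot satisfy Principle A.
*Victor₄* c-commands the anaphor within its binding domain → licit binder.
*Emil₅* c-commands the anaphor within its binding domain → licit binder.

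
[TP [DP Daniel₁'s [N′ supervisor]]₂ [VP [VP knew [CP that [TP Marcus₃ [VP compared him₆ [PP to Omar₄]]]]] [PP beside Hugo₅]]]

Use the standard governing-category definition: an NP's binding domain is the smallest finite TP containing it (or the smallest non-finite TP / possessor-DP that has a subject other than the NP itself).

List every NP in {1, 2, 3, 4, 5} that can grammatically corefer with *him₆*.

{1, 2, 5}

*him* is a pronoun, so Principle B applies: it must be free in its binding domain.
Binding domain of *him₆*: the embedded TP, whose subject is Marcus₃.
*Daniel₁* and the pronoun do not c-command one another → neither Principle B nor Principle C is at stake; coindexation permitted.
*[Daniel₁'s supervisor]₂* c-commands the pronoun but from outside its binding domain, and is not c-commanded by it → coindexation permitted.
*Marcus₃* c-commands the pronoun within its binding domain → coindexation would violate Principle B.
*Omar₄*: the pronoun c-commands this R-expression → coindexation would violate Principle C on *Omar₄*.
*Hugo₅* and the pronoun do not c-command one another → neither Principle B nor Principle C is at stake; coindexation permitted.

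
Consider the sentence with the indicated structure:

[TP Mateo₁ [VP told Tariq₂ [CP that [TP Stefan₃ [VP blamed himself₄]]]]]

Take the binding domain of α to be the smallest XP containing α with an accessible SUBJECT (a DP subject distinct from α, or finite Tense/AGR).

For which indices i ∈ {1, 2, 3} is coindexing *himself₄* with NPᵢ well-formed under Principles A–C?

{3}

*himself* is an anaphor, so Principle A applies: it must be bound in its binding domain.
Binding domain of *himself₄*: the embedded TP, whose subject is Stefan₃.
*Mateo₁* c-commands the anaphor but is outside its binding domain → cannot satisfy Principle A.
*Tariq₂* c-commands the anaphor but is outside its binding domain → cannot satisfy Principle A.
*Stefan₃* c-commands the anaphor within its binding domain → licit binder.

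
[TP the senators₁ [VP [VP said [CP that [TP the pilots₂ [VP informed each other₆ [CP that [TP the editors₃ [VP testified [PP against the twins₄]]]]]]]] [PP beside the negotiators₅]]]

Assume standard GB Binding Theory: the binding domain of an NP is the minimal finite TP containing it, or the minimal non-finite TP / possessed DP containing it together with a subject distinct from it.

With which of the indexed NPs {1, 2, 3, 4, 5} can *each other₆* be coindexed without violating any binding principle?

*each other* is an anaphor, so Principle A applies: it must be bound in its binding domain.
Binding domain of *each other₆*: the embedded TP, whose subject is the pilots₂.
*the senators₁* c-commands the anaphor but is outside its binding domain → cannot satisfy Principle A.
*the pilots₂* c-commands the anaphor within its binding domain → licit binder.
*the editors₃* does not c-command the anaphor → cannot bind it.
*the twins₄* does not c-command the anaphor → cannot bind it.
*the negotiators₅* does not c-command the anaphor → cannot bind it.

{2}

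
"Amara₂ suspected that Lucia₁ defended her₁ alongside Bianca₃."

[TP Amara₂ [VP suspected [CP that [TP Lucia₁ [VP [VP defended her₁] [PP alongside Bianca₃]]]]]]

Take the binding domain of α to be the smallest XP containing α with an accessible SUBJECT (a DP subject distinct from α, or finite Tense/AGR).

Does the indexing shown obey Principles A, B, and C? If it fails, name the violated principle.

Principle B

The two coindexed NPs are *Lucia₁* and *her₁*.
*her₁* is a pronoun. Its binding domain is the embedded TP, whose subject is Lucia₁.
*Lucia₁* c-commands it within that domain and carries the same index.
The pronoun is locally bound → Principle B violation.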